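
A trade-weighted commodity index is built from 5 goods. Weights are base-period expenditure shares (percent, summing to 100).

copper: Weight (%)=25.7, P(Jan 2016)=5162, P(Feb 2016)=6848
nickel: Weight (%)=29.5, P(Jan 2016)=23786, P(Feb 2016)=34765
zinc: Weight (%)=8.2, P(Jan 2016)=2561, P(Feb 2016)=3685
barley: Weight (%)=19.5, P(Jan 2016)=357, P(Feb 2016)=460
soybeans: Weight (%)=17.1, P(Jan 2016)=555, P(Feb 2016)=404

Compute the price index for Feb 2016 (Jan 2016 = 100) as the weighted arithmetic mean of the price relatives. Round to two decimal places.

copper: 25.7 × (6848/5162) = 25.7 × 1.326618 = 34.0941
nickel: 29.5 × (34765/23786) = 29.5 × 1.461574 = 43.1164
zinc: 8.2 × (3685/2561) = 8.2 × 1.438891 = 11.7989
barley: 19.5 × (460/357) = 19.5 × 1.288515 = 25.1261
soybeans: 17.1 × (404/555) = 17.1 × 0.727928 = 12.4476
Index = Σ wᵢ·(p₁ᵢ/p₀ᵢ) = 34.0941 + 43.1164 + 11.7989 + 25.1261 + 12.4476 = 126.5830

126.58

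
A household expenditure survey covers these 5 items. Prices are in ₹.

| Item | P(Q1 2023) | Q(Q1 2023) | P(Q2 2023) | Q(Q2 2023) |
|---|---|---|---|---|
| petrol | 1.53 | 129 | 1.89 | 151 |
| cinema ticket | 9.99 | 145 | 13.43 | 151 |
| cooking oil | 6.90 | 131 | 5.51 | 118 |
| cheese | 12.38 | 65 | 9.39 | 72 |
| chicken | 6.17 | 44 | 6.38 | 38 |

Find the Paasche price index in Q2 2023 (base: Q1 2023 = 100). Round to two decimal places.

105.50

Paasche price index uses current-period quantities as weights.
ΣP(Q2 2023)·Q(Q2 2023) = 1.89×151 + 13.43×151 + 5.51×118 + 9.39×72 + 6.38×38 = 285.39 + 2027.93 + 650.18 + 676.08 + 242.44 = 3882.02
ΣP(Q1 2023)·Q(Q2 2023) = 1.53×151 + 9.99×151 + 6.90×118 + 12.38×72 + 6.17×38 = 231.03 + 1508.49 + 814.2 + 891.36 + 234.46 = 3679.54
Index = 3882.02 / 3679.54 × 100 = 105.5029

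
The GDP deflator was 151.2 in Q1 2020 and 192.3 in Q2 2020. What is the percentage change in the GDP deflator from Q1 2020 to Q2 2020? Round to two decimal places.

27.18%

Change = (192.3 − 151.2) / 151.2 × 100
       = 41.1 / 151.2 × 100 = 27.1825%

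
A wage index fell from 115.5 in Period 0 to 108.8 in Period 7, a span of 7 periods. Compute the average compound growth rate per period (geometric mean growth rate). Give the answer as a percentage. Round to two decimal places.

-0.85%

Growth factor = (108.8/115.5)^(1/7) = (0.941991)^(1/7) = 0.991499
Growth rate = 0.991499 − 1 = -0.008501 = -0.8501%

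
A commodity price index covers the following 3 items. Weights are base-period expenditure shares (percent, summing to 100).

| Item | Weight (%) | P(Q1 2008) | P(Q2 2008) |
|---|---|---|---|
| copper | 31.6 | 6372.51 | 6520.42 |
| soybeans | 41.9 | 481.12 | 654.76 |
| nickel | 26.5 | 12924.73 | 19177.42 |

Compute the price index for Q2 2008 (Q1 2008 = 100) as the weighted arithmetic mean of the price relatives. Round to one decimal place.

copper: 31.6 × (6520.42/6372.51) = 31.6 × 1.023211 = 32.3335
soybeans: 41.9 × (654.76/481.12) = 41.9 × 1.360908 = 57.0220
nickel: 26.5 × (19177.42/12924.73) = 26.5 × 1.483777 = 39.3201
Index = Σ wᵢ·(p₁ᵢ/p₀ᵢ) = 32.3335 + 57.0220 + 39.3201 = 128.6756

128.7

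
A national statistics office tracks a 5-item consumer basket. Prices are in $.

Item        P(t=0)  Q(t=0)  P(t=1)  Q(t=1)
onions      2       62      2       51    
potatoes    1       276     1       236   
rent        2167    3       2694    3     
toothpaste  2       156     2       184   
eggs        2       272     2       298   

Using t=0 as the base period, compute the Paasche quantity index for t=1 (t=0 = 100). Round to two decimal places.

100.49

Paasche quantity index uses current-period prices as weights.
ΣP(t=1)·Q(t=1) = 2×51 + 1×236 + 2694×3 + 2×184 + 2×298 = 102 + 236 + 8082 + 368 + 596 = 9384
ΣP(t=1)·Q(t=0) = 2×62 + 1×276 + 2694×3 + 2×156 + 2×272 = 124 + 276 + 8082 + 312 + 544 = 9338
Index = 9384 / 9338 × 100 = 100.4926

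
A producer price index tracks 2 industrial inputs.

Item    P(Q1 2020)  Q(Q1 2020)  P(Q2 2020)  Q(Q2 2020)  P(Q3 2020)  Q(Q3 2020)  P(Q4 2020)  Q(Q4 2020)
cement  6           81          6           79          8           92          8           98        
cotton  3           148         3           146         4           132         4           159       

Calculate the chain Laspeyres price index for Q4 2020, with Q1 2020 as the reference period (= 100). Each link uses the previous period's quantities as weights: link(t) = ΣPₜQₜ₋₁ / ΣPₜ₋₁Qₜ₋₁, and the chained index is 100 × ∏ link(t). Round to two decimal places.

Link Q1 2020→Q2 2020:
ΣP(Q2 2020)Q(Q1 2020) = 6×81 + 3×148 = 486 + 444 = 930
ΣP(Q1 2020)Q(Q1 2020) = 6×81 + 3×148 = 486 + 444 = 930
link = 930/930 = 1.000000
Link Q2 2020→Q3 2020:
ΣP(Q3 2020)Q(Q2 2020) = 8×79 + 4×146 = 632 + 584 = 1216
ΣP(Q2 2020)Q(Q2 2020) = 6×79 + 3×146 = 474 + 438 = 912
link = 1216/912 = 1.333333
Link Q3 2020→Q4 2020:
ΣP(Q4 2020)Q(Q3 2020) = 8×92 + 4×132 = 736 + 528 = 1264
ΣP(Q3 2020)Q(Q3 2020) = 8×92 + 4×132 = 736 + 528 = 1264
link = 1264/1264 = 1.000000
Chained index = 100 × 1.000000 × 1.333333 × 1.000000 = 133.3333

133.33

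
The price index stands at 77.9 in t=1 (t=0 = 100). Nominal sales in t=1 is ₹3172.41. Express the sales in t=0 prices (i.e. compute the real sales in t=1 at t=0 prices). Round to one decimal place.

4072.4

Real = Nominal ÷ (Index/100) = 3172.41 ÷ (77.9/100)
     = 3172.41 ÷ 0.779 = 4072.4134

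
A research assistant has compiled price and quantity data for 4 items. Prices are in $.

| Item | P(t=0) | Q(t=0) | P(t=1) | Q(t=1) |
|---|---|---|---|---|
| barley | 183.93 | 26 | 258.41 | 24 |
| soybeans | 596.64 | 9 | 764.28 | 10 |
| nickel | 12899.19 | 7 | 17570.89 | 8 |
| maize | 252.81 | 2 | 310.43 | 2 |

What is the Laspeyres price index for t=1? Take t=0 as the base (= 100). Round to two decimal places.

135.92

Laspeyres price index uses base-period quantities as weights.
ΣP(t=1)·Q(t=0) = 258.41×26 + 764.28×9 + 17570.89×7 + 310.43×2 = 6718.66 + 6878.52 + 122996.23 + 620.86 = 137214.27
ΣP(t=0)·Q(t=0) = 183.93×26 + 596.64×9 + 12899.19×7 + 252.81×2 = 4782.18 + 5369.76 + 90294.33 + 505.62 = 100951.89
Index = 137214.27 / 100951.89 × 100 = 135.9205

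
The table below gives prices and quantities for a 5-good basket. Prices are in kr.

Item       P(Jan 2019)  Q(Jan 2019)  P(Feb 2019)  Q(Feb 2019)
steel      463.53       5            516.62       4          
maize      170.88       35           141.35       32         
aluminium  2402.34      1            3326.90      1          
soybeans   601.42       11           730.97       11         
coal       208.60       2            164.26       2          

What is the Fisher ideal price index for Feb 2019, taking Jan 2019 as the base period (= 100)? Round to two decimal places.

108.77

Laspeyres component (base-period weights):
ΣP(Feb 2019)Q(Jan 2019) = 516.62×5 + 141.35×35 + 3326.90×1 + 730.97×11 + 164.26×2 = 2583.1 + 4947.25 + 3326.9 + 8040.67 + 328.52 = 19226.44
ΣP(Jan 2019)Q(Jan 2019) = 463.53×5 + 170.88×35 + 2402.34×1 + 601.42×11 + 208.60×2 = 2317.65 + 5980.8 + 2402.34 + 6615.62 + 417.2 = 17733.61
L = 19226.44 / 17733.61 × 100 = 108.4181
Paasche component (current-period weights):
ΣP(Feb 2019)Q(Feb 2019) = 516.62×4 + 141.35×32 + 3326.90×1 + 730.97×11 + 164.26×2 = 2066.48 + 4523.2 + 3326.9 + 8040.67 + 328.52 = 18285.77
ΣP(Jan 2019)Q(Feb 2019) = 463.53×4 + 170.88×32 + 2402.34×1 + 601.42×11 + 208.60×2 = 1854.12 + 5468.16 + 2402.34 + 6615.62 + 417.2 = 16757.44
P = 18285.77 / 16757.44 × 100 = 109.1203
Fisher = √(L × P) = √(108.4181 × 109.1203) = 108.7686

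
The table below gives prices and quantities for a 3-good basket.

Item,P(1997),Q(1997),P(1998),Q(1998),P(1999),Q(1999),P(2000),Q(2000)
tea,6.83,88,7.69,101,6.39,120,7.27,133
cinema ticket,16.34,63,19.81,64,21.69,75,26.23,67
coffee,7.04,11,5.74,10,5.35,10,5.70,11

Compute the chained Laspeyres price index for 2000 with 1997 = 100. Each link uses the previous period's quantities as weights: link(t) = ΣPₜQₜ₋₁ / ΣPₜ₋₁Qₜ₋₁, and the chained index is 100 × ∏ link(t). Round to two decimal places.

Link 1997→1998:
ΣP(1998)Q(1997) = 7.69×88 + 19.81×63 + 5.74×11 = 676.72 + 1248.03 + 63.14 = 1987.89
ΣP(1997)Q(1997) = 6.83×88 + 16.34×63 + 7.04×11 = 601.04 + 1029.42 + 77.44 = 1707.9
link = 1987.89/1707.9 = 1.163938
Link 1998→1999:
ΣP(1999)Q(1998) = 6.39×101 + 21.69×64 + 5.35×10 = 645.39 + 1388.16 + 53.5 = 2087.05
ΣP(1998)Q(1998) = 7.69×101 + 19.81×64 + 5.74×10 = 776.69 + 1267.84 + 57.4 = 2101.93
link = 2087.05/2101.93 = 0.992921
Link 1999→2000:
ΣP(2000)Q(1999) = 7.27×120 + 26.23×75 + 5.70×10 = 872.4 + 1967.25 + 57 = 2896.65
ΣP(1999)Q(1999) = 6.39×120 + 21.69×75 + 5.35×10 = 766.8 + 1626.75 + 53.5 = 2447.05
link = 2896.65/2447.05 = 1.183731
Chained index = 100 × 1.163938 × 0.992921 × 1.183731 = 136.8037

136.80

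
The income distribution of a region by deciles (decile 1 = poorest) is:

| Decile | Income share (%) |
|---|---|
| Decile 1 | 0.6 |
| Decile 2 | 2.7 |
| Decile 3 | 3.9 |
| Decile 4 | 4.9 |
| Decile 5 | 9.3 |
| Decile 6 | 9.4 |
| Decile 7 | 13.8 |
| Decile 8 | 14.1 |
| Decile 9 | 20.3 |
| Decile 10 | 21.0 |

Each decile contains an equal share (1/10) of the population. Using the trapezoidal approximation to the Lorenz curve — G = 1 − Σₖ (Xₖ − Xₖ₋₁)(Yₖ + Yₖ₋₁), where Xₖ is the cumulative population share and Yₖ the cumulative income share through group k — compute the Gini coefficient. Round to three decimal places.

Cumulative income shares Yₖ: 0.0060, 0.0330, 0.0720, 0.1210, 0.2140, 0.3080, 0.4460, 0.5870, 0.7900, 1.0000
Σ (Xₖ−Xₖ₋₁)(Yₖ+Yₖ₋₁) = (1/10)(0.0060+0.0000) + (1/10)(0.0330+0.0060) + (1/10)(0.0720+0.0330) + (1/10)(0.1210+0.0720) + (1/10)(0.2140+0.1210) + (1/10)(0.3080+0.2140) + (1/10)(0.4460+0.3080) + (1/10)(0.5870+0.4460) + (1/10)(0.7900+0.5870) + (1/10)(1.0000+0.7900)
  = 0.0006 + 0.0039 + 0.0105 + 0.0193 + 0.0335 + 0.0522 + 0.0754 + 0.1033 + 0.1377 + 0.1790 = 0.6154
G = 1 − 0.6154 = 0.3846

0.385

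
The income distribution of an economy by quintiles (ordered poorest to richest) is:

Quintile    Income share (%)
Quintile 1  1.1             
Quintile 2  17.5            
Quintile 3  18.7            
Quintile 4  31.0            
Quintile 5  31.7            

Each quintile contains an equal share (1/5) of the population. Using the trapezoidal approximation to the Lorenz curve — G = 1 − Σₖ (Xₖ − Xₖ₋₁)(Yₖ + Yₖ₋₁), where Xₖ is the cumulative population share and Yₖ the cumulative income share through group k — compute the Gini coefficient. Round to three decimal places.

0.299

Cumulative income shares Yₖ: 0.0110, 0.1860, 0.3730, 0.6830, 1.0000
Σ (Xₖ−Xₖ₋₁)(Yₖ+Yₖ₋₁) = (1/5)(0.0110+0.0000) + (1/5)(0.1860+0.0110) + (1/5)(0.3730+0.1860) + (1/5)(0.6830+0.3730) + (1/5)(1.0000+0.6830)
  = 0.0022 + 0.0394 + 0.1118 + 0.2112 + 0.3366 = 0.7012
G = 1 − 0.7012 = 0.2988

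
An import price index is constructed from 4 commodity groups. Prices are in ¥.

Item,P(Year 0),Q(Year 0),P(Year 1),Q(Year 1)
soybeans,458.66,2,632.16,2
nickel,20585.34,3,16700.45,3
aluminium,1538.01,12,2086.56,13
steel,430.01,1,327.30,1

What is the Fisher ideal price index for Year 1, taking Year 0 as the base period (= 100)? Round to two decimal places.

94.46

Laspeyres component (base-period weights):
ΣP(Year 1)Q(Year 0) = 632.16×2 + 16700.45×3 + 2086.56×12 + 327.30×1 = 1264.32 + 50101.35 + 25038.72 + 327.3 = 76731.69
ΣP(Year 0)Q(Year 0) = 458.66×2 + 20585.34×3 + 1538.01×12 + 430.01×1 = 917.32 + 61756.02 + 18456.12 + 430.01 = 81559.47
L = 76731.69 / 81559.47 × 100 = 94.0807
Paasche component (current-period weights):
ΣP(Year 1)Q(Year 1) = 632.16×2 + 16700.45×3 + 2086.56×13 + 327.30×1 = 1264.32 + 50101.35 + 27125.28 + 327.3 = 78818.25
ΣP(Year 0)Q(Year 1) = 458.66×2 + 20585.34×3 + 1538.01×13 + 430.01×1 = 917.32 + 61756.02 + 19994.13 + 430.01 = 83097.48
P = 78818.25 / 83097.48 × 100 = 94.8503
Fisher = √(L × P) = √(94.0807 × 94.8503) = 94.4647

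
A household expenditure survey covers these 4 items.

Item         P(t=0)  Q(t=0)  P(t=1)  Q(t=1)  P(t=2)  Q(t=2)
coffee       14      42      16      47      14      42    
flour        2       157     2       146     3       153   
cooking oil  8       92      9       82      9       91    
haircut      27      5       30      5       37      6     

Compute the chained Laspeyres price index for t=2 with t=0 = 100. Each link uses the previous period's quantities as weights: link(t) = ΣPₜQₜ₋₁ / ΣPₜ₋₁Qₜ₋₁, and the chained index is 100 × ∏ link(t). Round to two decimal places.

Link t=0→t=1:
ΣP(t=1)Q(t=0) = 16×42 + 2×157 + 9×92 + 30×5 = 672 + 314 + 828 + 150 = 1964
ΣP(t=0)Q(t=0) = 14×42 + 2×157 + 8×92 + 27×5 = 588 + 314 + 736 + 135 = 1773
link = 1964/1773 = 1.107727
Link t=1→t=2:
ΣP(t=2)Q(t=1) = 14×47 + 3×146 + 9×82 + 37×5 = 658 + 438 + 738 + 185 = 2019
ΣP(t=1)Q(t=1) = 16×47 + 2×146 + 9×82 + 30×5 = 752 + 292 + 738 + 150 = 1932
link = 2019/1932 = 1.045031
Chained index = 100 × 1.107727 × 1.045031 = 115.7609

115.76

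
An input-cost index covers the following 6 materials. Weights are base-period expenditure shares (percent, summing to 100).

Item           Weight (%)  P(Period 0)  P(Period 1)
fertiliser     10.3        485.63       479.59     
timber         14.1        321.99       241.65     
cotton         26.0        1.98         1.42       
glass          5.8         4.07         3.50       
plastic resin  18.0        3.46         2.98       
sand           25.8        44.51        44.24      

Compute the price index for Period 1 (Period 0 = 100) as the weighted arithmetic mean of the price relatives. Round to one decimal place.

fertiliser: 10.3 × (479.59/485.63) = 10.3 × 0.987563 = 10.1719
timber: 14.1 × (241.65/321.99) = 14.1 × 0.750489 = 10.5819
cotton: 26.0 × (1.42/1.98) = 26.0 × 0.717172 = 18.6465
glass: 5.8 × (3.50/4.07) = 5.8 × 0.859951 = 4.9877
plastic resin: 18.0 × (2.98/3.46) = 18.0 × 0.861272 = 15.5029
sand: 25.8 × (44.24/44.51) = 25.8 × 0.993934 = 25.6435
Index = Σ wᵢ·(p₁ᵢ/p₀ᵢ) = 10.1719 + 10.5819 + 18.6465 + 4.9877 + 15.5029 + 25.6435 = 85.5344

85.5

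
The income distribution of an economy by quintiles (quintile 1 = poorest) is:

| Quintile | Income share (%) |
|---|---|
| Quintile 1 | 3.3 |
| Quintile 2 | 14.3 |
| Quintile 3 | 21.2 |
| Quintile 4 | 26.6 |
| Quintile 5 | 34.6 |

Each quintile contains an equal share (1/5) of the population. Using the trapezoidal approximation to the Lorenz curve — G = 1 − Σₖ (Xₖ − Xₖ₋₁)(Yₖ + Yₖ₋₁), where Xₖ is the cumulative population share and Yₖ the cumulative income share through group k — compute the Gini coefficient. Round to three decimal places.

Cumulative income shares Yₖ: 0.0330, 0.1760, 0.3880, 0.6540, 1.0000
Σ (Xₖ−Xₖ₋₁)(Yₖ+Yₖ₋₁) = (1/5)(0.0330+0.0000) + (1/5)(0.1760+0.0330) + (1/5)(0.3880+0.1760) + (1/5)(0.6540+0.3880) + (1/5)(1.0000+0.6540)
  = 0.0066 + 0.0418 + 0.1128 + 0.2084 + 0.3308 = 0.7004
G = 1 − 0.7004 = 0.2996

0.300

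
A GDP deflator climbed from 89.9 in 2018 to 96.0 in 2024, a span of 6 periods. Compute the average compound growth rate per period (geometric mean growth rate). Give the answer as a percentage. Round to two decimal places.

1.10%

Growth factor = (96.0/89.9)^(1/6) = (1.067853)^(1/6) = 1.011002
Growth rate = 1.011002 − 1 = 0.011002 = 1.1002%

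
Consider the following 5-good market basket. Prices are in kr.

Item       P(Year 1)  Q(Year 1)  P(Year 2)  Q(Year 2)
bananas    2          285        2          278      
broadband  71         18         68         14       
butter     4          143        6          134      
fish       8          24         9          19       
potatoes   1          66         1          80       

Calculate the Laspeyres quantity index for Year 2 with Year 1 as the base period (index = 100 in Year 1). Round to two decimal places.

86.56

Laspeyres quantity index uses base-period prices as weights.
ΣP(Year 1)·Q(Year 2) = 2×278 + 71×14 + 4×134 + 8×19 + 1×80 = 556 + 994 + 536 + 152 + 80 = 2318
ΣP(Year 1)·Q(Year 1) = 2×285 + 71×18 + 4×143 + 8×24 + 1×66 = 570 + 1278 + 572 + 192 + 66 = 2678
Index = 2318 / 2678 × 100 = 86.5571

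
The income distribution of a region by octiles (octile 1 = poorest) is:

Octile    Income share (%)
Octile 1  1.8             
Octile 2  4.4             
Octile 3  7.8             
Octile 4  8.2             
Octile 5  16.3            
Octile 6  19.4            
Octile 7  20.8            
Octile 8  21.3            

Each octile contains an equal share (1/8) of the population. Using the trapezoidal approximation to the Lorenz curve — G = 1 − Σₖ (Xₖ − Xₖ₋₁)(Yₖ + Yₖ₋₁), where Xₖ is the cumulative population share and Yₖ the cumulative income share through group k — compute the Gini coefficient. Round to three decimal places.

Cumulative income shares Yₖ: 0.0180, 0.0620, 0.1400, 0.2220, 0.3850, 0.5790, 0.7870, 1.0000
Σ (Xₖ−Xₖ₋₁)(Yₖ+Yₖ₋₁) = (1/8)(0.0180+0.0000) + (1/8)(0.0620+0.0180) + (1/8)(0.1400+0.0620) + (1/8)(0.2220+0.1400) + (1/8)(0.3850+0.2220) + (1/8)(0.5790+0.3850) + (1/8)(0.7870+0.5790) + (1/8)(1.0000+0.7870)
  = 0.0023 + 0.0100 + 0.0253 + 0.0452 + 0.0759 + 0.1205 + 0.1707 + 0.2234 = 0.6733
G = 1 − 0.6733 = 0.3267

0.327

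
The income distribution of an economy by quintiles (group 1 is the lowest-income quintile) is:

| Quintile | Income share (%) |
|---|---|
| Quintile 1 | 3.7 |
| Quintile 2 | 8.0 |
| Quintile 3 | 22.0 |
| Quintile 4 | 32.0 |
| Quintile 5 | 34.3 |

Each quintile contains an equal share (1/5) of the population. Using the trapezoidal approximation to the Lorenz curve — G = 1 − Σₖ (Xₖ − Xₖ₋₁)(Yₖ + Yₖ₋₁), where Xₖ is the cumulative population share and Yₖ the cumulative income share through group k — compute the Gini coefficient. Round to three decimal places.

0.341

Cumulative income shares Yₖ: 0.0370, 0.1170, 0.3370, 0.6570, 1.0000
Σ (Xₖ−Xₖ₋₁)(Yₖ+Yₖ₋₁) = (1/5)(0.0370+0.0000) + (1/5)(0.1170+0.0370) + (1/5)(0.3370+0.1170) + (1/5)(0.6570+0.3370) + (1/5)(1.0000+0.6570)
  = 0.0074 + 0.0308 + 0.0908 + 0.1988 + 0.3314 = 0.6592
G = 1 − 0.6592 = 0.3408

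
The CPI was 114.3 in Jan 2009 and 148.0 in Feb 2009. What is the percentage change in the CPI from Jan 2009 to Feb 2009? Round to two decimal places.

Change = (148.0 − 114.3) / 114.3 × 100
       = 33.7 / 114.3 × 100 = 29.4838%

29.48%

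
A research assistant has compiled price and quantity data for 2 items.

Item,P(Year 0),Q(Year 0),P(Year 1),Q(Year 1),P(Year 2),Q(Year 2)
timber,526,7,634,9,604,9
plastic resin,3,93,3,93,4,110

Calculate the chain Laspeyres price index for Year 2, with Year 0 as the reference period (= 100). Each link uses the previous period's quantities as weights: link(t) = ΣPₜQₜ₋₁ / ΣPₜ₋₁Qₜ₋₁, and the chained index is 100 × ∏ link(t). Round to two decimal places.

Link Year 0→Year 1:
ΣP(Year 1)Q(Year 0) = 634×7 + 3×93 = 4438 + 279 = 4717
ΣP(Year 0)Q(Year 0) = 526×7 + 3×93 = 3682 + 279 = 3961
link = 4717/3961 = 1.190861
Link Year 1→Year 2:
ΣP(Year 2)Q(Year 1) = 604×9 + 4×93 = 5436 + 372 = 5808
ΣP(Year 1)Q(Year 1) = 634×9 + 3×93 = 5706 + 279 = 5985
link = 5808/5985 = 0.970426
Chained index = 100 × 1.190861 × 0.970426 = 115.5642

115.56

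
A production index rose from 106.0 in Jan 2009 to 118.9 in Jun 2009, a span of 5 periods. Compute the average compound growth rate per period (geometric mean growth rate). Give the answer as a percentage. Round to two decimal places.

2.32%

Growth factor = (118.9/106.0)^(1/5) = (1.121698)^(1/5) = 1.023235
Growth rate = 1.023235 − 1 = 0.023235 = 2.3235%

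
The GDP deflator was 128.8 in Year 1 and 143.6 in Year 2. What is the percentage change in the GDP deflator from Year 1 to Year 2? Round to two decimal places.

Change = (143.6 − 128.8) / 128.8 × 100
       = 14.8 / 128.8 × 100 = 11.4907%

11.49%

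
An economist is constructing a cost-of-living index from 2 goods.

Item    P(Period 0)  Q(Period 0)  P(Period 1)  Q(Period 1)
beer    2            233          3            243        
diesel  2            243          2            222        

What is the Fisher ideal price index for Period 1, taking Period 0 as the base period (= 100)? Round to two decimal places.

125.30

Laspeyres component (base-period weights):
ΣP(Period 1)Q(Period 0) = 3×233 + 2×243 = 699 + 486 = 1185
ΣP(Period 0)Q(Period 0) = 2×233 + 2×243 = 466 + 486 = 952
L = 1185 / 952 × 100 = 124.4748
Paasche component (current-period weights):
ΣP(Period 1)Q(Period 1) = 3×243 + 2×222 = 729 + 444 = 1173
ΣP(Period 0)Q(Period 1) = 2×243 + 2×222 = 486 + 444 = 930
P = 1173 / 930 × 100 = 126.1290
Fisher = √(L × P) = √(124.4748 × 126.1290) = 125.2992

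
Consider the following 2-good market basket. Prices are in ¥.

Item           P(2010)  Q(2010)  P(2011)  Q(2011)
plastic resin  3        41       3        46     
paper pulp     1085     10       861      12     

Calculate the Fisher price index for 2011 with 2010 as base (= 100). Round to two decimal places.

79.58

Laspeyres component (base-period weights):
ΣP(2011)Q(2010) = 3×41 + 861×10 = 123 + 8610 = 8733
ΣP(2010)Q(2010) = 3×41 + 1085×10 = 123 + 10850 = 10973
L = 8733 / 10973 × 100 = 79.5863
Paasche component (current-period weights):
ΣP(2011)Q(2011) = 3×46 + 861×12 = 138 + 10332 = 10470
ΣP(2010)Q(2011) = 3×46 + 1085×12 = 138 + 13020 = 13158
P = 10470 / 13158 × 100 = 79.5714
Fisher = √(L × P) = √(79.5863 × 79.5714) = 79.5788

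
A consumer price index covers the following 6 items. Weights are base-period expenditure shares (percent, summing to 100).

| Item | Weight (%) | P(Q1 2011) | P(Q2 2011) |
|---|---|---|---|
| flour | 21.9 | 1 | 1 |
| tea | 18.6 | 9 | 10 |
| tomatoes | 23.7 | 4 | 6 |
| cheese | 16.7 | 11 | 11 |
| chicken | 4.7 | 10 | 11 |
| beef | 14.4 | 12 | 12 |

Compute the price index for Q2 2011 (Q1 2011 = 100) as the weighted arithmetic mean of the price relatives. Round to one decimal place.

flour: 21.9 × (1/1) = 21.9 × 1.000000 = 21.9000
tea: 18.6 × (10/9) = 18.6 × 1.111111 = 20.6667
tomatoes: 23.7 × (6/4) = 23.7 × 1.500000 = 35.5500
cheese: 16.7 × (11/11) = 16.7 × 1.000000 = 16.7000
chicken: 4.7 × (11/10) = 4.7 × 1.100000 = 5.1700
beef: 14.4 × (12/12) = 14.4 × 1.000000 = 14.4000
Index = Σ wᵢ·(p₁ᵢ/p₀ᵢ) = 21.9000 + 20.6667 + 35.5500 + 16.7000 + 5.1700 + 14.4000 = 114.3867

114.4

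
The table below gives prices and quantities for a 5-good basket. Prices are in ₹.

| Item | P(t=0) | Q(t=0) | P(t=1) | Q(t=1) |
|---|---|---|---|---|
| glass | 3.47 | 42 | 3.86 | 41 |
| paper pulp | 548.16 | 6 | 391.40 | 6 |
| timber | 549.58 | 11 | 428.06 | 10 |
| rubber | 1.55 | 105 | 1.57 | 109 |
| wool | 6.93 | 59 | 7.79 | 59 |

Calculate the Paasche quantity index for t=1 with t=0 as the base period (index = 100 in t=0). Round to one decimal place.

94.6

Paasche quantity index uses current-period prices as weights.
ΣP(t=1)·Q(t=1) = 3.86×41 + 391.40×6 + 428.06×10 + 1.57×109 + 7.79×59 = 158.26 + 2348.4 + 4280.6 + 171.13 + 459.61 = 7418
ΣP(t=1)·Q(t=0) = 3.86×42 + 391.40×6 + 428.06×11 + 1.57×105 + 7.79×59 = 162.12 + 2348.4 + 4708.66 + 164.85 + 459.61 = 7843.64
Index = 7418 / 7843.64 × 100 = 94.5734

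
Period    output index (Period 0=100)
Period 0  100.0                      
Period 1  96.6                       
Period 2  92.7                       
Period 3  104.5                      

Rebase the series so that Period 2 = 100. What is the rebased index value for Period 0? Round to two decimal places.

Rebased(Period 0) = 100.0 / 92.7 × 100 = 107.8749

107.87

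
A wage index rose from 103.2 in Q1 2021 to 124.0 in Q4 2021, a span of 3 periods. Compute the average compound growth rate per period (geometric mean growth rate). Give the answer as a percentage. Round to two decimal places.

Growth factor = (124.0/103.2)^(1/3) = (1.201550)^(1/3) = 1.063116
Growth rate = 1.063116 − 1 = 0.063116 = 6.3116%

6.31%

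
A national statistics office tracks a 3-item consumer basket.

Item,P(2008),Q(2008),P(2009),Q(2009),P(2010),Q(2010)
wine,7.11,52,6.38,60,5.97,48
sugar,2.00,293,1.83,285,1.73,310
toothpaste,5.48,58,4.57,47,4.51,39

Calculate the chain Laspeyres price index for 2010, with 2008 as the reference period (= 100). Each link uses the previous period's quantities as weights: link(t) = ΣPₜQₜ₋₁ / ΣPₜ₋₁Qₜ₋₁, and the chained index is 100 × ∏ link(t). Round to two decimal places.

Link 2008→2009:
ΣP(2009)Q(2008) = 6.38×52 + 1.83×293 + 4.57×58 = 331.76 + 536.19 + 265.06 = 1133.01
ΣP(2008)Q(2008) = 7.11×52 + 2.00×293 + 5.48×58 = 369.72 + 586 + 317.84 = 1273.56
link = 1133.01/1273.56 = 0.889640
Link 2009→2010:
ΣP(2010)Q(2009) = 5.97×60 + 1.73×285 + 4.51×47 = 358.2 + 493.05 + 211.97 = 1063.22
ΣP(2009)Q(2009) = 6.38×60 + 1.83×285 + 4.57×47 = 382.8 + 521.55 + 214.79 = 1119.14
link = 1063.22/1119.14 = 0.950033
Chained index = 100 × 0.889640 × 0.950033 = 84.5187

84.52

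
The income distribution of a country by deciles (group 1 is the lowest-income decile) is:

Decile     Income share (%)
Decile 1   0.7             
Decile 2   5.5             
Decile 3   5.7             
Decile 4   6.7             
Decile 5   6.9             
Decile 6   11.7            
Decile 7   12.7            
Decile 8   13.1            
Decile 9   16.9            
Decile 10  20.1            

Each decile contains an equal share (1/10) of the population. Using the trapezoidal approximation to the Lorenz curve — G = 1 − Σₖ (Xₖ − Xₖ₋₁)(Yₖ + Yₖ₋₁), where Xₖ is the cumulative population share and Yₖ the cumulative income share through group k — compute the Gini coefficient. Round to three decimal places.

Cumulative income shares Yₖ: 0.0070, 0.0620, 0.1190, 0.1860, 0.2550, 0.3720, 0.4990, 0.6300, 0.7990, 1.0000
Σ (Xₖ−Xₖ₋₁)(Yₖ+Yₖ₋₁) = (1/10)(0.0070+0.0000) + (1/10)(0.0620+0.0070) + (1/10)(0.1190+0.0620) + (1/10)(0.1860+0.1190) + (1/10)(0.2550+0.1860) + (1/10)(0.3720+0.2550) + (1/10)(0.4990+0.3720) + (1/10)(0.6300+0.4990) + (1/10)(0.7990+0.6300) + (1/10)(1.0000+0.7990)
  = 0.0007 + 0.0069 + 0.0181 + 0.0305 + 0.0441 + 0.0627 + 0.0871 + 0.1129 + 0.1429 + 0.1799 = 0.6858
G = 1 − 0.6858 = 0.3142

0.314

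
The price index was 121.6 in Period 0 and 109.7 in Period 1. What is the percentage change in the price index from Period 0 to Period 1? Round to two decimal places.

Change = (109.7 − 121.6) / 121.6 × 100
       = -11.9 / 121.6 × 100 = -9.7862%

-9.79%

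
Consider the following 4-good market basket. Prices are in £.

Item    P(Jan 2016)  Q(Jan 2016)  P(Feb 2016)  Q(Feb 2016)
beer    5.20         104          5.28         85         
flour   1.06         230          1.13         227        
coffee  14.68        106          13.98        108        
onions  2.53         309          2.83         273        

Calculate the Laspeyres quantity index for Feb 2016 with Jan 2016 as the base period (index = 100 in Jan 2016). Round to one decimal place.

94.8

Laspeyres quantity index uses base-period prices as weights.
ΣP(Jan 2016)·Q(Feb 2016) = 5.20×85 + 1.06×227 + 14.68×108 + 2.53×273 = 442 + 240.62 + 1585.44 + 690.69 = 2958.75
ΣP(Jan 2016)·Q(Jan 2016) = 5.20×104 + 1.06×230 + 14.68×106 + 2.53×309 = 540.8 + 243.8 + 1556.08 + 781.77 = 3122.45
Index = 2958.75 / 3122.45 × 100 = 94.7573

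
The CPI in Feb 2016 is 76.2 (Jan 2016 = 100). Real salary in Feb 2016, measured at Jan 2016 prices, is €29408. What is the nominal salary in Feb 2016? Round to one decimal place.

Nominal = Real × (Index/100) = 29408 × (76.2/100)
        = 29408 × 0.762 = 22408.8960

22408.9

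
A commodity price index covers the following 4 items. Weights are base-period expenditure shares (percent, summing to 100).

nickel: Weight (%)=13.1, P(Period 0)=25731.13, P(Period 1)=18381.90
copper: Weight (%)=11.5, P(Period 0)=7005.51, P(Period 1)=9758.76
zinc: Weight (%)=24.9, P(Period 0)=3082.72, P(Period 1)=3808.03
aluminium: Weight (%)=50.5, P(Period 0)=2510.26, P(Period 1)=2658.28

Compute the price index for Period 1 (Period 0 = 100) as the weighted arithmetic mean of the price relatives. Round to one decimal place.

nickel: 13.1 × (18381.90/25731.13) = 13.1 × 0.714384 = 9.3584
copper: 11.5 × (9758.76/7005.51) = 11.5 × 1.393012 = 16.0196
zinc: 24.9 × (3808.03/3082.72) = 24.9 × 1.235282 = 30.7585
aluminium: 50.5 × (2658.28/2510.26) = 50.5 × 1.058966 = 53.4778
Index = Σ wᵢ·(p₁ᵢ/p₀ᵢ) = 9.3584 + 16.0196 + 30.7585 + 53.4778 = 109.6144

109.6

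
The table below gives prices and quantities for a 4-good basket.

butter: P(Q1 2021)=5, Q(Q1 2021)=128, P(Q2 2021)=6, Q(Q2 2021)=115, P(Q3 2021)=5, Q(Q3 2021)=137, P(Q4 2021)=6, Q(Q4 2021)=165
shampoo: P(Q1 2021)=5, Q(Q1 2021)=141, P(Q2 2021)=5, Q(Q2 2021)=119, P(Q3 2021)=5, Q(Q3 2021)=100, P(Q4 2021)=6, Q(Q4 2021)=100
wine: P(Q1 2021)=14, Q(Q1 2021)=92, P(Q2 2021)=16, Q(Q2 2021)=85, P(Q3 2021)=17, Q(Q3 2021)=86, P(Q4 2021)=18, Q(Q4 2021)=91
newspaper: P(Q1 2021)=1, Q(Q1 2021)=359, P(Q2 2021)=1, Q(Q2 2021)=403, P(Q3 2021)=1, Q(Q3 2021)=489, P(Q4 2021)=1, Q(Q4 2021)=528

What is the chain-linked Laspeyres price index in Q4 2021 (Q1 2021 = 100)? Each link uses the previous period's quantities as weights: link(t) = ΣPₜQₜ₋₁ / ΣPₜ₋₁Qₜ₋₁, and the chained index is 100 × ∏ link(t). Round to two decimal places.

Link Q1 2021→Q2 2021:
ΣP(Q2 2021)Q(Q1 2021) = 6×128 + 5×141 + 16×92 + 1×359 = 768 + 705 + 1472 + 359 = 3304
ΣP(Q1 2021)Q(Q1 2021) = 5×128 + 5×141 + 14×92 + 1×359 = 640 + 705 + 1288 + 359 = 2992
link = 3304/2992 = 1.104278
Link Q2 2021→Q3 2021:
ΣP(Q3 2021)Q(Q2 2021) = 5×115 + 5×119 + 17×85 + 1×403 = 575 + 595 + 1445 + 403 = 3018
ΣP(Q2 2021)Q(Q2 2021) = 6×115 + 5×119 + 16×85 + 1×403 = 690 + 595 + 1360 + 403 = 3048
link = 3018/3048 = 0.990157
Link Q3 2021→Q4 2021:
ΣP(Q4 2021)Q(Q3 2021) = 6×137 + 6×100 + 18×86 + 1×489 = 822 + 600 + 1548 + 489 = 3459
ΣP(Q3 2021)Q(Q3 2021) = 5×137 + 5×100 + 17×86 + 1×489 = 685 + 500 + 1462 + 489 = 3136
link = 3459/3136 = 1.102997
Chained index = 100 × 1.104278 × 0.990157 × 1.102997 = 120.6028

120.60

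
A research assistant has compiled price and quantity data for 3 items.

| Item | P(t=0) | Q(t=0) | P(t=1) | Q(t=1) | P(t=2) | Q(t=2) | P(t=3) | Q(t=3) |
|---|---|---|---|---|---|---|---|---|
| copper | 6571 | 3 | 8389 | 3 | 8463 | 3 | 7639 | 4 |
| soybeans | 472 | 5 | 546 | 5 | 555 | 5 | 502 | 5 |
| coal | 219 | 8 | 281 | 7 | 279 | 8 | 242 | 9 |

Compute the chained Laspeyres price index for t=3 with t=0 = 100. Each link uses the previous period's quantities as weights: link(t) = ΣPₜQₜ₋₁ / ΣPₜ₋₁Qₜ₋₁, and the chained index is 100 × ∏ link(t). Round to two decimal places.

Link t=0→t=1:
ΣP(t=1)Q(t=0) = 8389×3 + 546×5 + 281×8 = 25167 + 2730 + 2248 = 30145
ΣP(t=0)Q(t=0) = 6571×3 + 472×5 + 219×8 = 19713 + 2360 + 1752 = 23825
link = 30145/23825 = 1.265268
Link t=1→t=2:
ΣP(t=2)Q(t=1) = 8463×3 + 555×5 + 279×7 = 25389 + 2775 + 1953 = 30117
ΣP(t=1)Q(t=1) = 8389×3 + 546×5 + 281×7 = 25167 + 2730 + 1967 = 29864
link = 30117/29864 = 1.008472
Link t=2→t=3:
ΣP(t=3)Q(t=2) = 7639×3 + 502×5 + 242×8 = 22917 + 2510 + 1936 = 27363
ΣP(t=2)Q(t=2) = 8463×3 + 555×5 + 279×8 = 25389 + 2775 + 2232 = 30396
link = 27363/30396 = 0.900217
Chained index = 100 × 1.265268 × 1.008472 × 0.900217 = 114.8665

114.87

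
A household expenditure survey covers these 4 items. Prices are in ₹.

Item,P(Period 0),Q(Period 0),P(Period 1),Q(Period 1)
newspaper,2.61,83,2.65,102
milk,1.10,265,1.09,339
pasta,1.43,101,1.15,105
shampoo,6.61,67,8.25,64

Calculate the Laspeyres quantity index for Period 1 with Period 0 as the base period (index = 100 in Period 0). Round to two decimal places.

Laspeyres quantity index uses base-period prices as weights.
ΣP(Period 0)·Q(Period 1) = 2.61×102 + 1.10×339 + 1.43×105 + 6.61×64 = 266.22 + 372.9 + 150.15 + 423.04 = 1212.31
ΣP(Period 0)·Q(Period 0) = 2.61×83 + 1.10×265 + 1.43×101 + 6.61×67 = 216.63 + 291.5 + 144.43 + 442.87 = 1095.43
Index = 1212.31 / 1095.43 × 100 = 110.6698

110.67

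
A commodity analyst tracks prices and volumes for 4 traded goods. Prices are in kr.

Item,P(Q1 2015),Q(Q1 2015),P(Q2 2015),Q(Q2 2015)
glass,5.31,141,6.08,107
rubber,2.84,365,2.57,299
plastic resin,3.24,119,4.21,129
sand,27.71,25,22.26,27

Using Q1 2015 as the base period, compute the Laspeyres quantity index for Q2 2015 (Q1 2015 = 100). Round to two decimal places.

90.22

Laspeyres quantity index uses base-period prices as weights.
ΣP(Q1 2015)·Q(Q2 2015) = 5.31×107 + 2.84×299 + 3.24×129 + 27.71×27 = 568.17 + 849.16 + 417.96 + 748.17 = 2583.46
ΣP(Q1 2015)·Q(Q1 2015) = 5.31×141 + 2.84×365 + 3.24×119 + 27.71×25 = 748.71 + 1036.6 + 385.56 + 692.75 = 2863.62
Index = 2583.46 / 2863.62 × 100 = 90.2166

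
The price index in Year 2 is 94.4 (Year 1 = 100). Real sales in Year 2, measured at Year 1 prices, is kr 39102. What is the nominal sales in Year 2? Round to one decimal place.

Nominal = Real × (Index/100) = 39102 × (94.4/100)
        = 39102 × 0.944 = 36912.2880

36912.3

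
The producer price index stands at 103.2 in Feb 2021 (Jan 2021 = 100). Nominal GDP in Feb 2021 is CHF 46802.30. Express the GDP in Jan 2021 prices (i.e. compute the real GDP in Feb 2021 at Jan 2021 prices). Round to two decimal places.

Real = Nominal ÷ (Index/100) = 46802.30 ÷ (103.2/100)
     = 46802.30 ÷ 1.032 = 45351.0659

45351.07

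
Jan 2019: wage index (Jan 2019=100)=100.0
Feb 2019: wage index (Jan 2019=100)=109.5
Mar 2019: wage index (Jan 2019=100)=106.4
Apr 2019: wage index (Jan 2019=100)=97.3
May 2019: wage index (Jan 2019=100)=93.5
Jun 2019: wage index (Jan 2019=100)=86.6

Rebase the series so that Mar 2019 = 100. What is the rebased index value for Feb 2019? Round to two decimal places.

102.91

Rebased(Feb 2019) = 109.5 / 106.4 × 100 = 102.9135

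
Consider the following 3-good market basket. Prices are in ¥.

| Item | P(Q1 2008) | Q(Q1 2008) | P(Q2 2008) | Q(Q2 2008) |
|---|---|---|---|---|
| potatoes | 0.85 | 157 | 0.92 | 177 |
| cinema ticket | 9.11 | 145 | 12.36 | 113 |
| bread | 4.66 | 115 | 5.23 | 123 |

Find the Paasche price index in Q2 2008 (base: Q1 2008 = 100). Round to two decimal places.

125.66

Paasche price index uses current-period quantities as weights.
ΣP(Q2 2008)·Q(Q2 2008) = 0.92×177 + 12.36×113 + 5.23×123 = 162.84 + 1396.68 + 643.29 = 2202.81
ΣP(Q1 2008)·Q(Q2 2008) = 0.85×177 + 9.11×113 + 4.66×123 = 150.45 + 1029.43 + 573.18 = 1753.06
Index = 2202.81 / 1753.06 × 100 = 125.6551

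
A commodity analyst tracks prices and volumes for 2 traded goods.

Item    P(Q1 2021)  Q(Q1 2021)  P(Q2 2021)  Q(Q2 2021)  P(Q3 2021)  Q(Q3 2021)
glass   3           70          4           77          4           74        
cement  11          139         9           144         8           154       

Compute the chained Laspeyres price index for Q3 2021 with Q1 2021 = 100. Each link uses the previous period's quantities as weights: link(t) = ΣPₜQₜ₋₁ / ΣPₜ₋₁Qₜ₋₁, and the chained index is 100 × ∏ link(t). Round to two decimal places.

Link Q1 2021→Q2 2021:
ΣP(Q2 2021)Q(Q1 2021) = 4×70 + 9×139 = 280 + 1251 = 1531
ΣP(Q1 2021)Q(Q1 2021) = 3×70 + 11×139 = 210 + 1529 = 1739
link = 1531/1739 = 0.880391
Link Q2 2021→Q3 2021:
ΣP(Q3 2021)Q(Q2 2021) = 4×77 + 8×144 = 308 + 1152 = 1460
ΣP(Q2 2021)Q(Q2 2021) = 4×77 + 9×144 = 308 + 1296 = 1604
link = 1460/1604 = 0.910224
Chained index = 100 × 0.880391 × 0.910224 = 80.1353

80.14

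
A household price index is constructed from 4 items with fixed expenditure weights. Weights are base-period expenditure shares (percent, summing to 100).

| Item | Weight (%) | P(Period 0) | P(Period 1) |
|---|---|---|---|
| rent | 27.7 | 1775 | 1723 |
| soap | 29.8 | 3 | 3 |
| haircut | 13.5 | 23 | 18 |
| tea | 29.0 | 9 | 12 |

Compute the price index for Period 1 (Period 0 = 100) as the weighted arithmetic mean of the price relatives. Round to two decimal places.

105.92

rent: 27.7 × (1723/1775) = 27.7 × 0.970704 = 26.8885
soap: 29.8 × (3/3) = 29.8 × 1.000000 = 29.8000
haircut: 13.5 × (18/23) = 13.5 × 0.782609 = 10.5652
tea: 29.0 × (12/9) = 29.0 × 1.333333 = 38.6667
Index = Σ wᵢ·(p₁ᵢ/p₀ᵢ) = 26.8885 + 29.8000 + 10.5652 + 38.6667 = 105.9204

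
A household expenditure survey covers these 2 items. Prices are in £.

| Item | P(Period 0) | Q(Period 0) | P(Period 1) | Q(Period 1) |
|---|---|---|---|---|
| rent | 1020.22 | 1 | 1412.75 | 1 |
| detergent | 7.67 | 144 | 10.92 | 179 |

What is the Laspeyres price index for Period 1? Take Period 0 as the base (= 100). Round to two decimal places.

140.50

Laspeyres price index uses base-period quantities as weights.
ΣP(Period 1)·Q(Period 0) = 1412.75×1 + 10.92×144 = 1412.75 + 1572.48 = 2985.23
ΣP(Period 0)·Q(Period 0) = 1020.22×1 + 7.67×144 = 1020.22 + 1104.48 = 2124.7
Index = 2985.23 / 2124.7 × 100 = 140.5012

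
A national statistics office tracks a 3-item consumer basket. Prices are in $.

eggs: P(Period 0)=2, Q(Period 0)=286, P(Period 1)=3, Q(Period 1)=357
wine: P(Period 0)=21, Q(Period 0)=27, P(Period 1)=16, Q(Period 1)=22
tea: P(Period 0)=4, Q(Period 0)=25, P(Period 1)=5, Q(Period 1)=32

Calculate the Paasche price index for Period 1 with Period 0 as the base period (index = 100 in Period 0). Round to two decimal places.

Paasche price index uses current-period quantities as weights.
ΣP(Period 1)·Q(Period 1) = 3×357 + 16×22 + 5×32 = 1071 + 352 + 160 = 1583
ΣP(Period 0)·Q(Period 1) = 2×357 + 21×22 + 4×32 = 714 + 462 + 128 = 1304
Index = 1583 / 1304 × 100 = 121.3957

121.40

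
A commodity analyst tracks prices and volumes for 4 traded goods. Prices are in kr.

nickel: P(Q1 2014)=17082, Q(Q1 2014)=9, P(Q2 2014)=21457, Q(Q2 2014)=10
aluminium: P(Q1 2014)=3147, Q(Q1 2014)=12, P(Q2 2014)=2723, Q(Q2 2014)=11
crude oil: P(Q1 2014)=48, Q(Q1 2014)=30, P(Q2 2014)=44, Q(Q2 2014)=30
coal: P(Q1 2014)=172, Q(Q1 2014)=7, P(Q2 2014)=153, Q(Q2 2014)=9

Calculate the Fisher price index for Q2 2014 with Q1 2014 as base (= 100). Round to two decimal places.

118.07

Laspeyres component (base-period weights):
ΣP(Q2 2014)Q(Q1 2014) = 21457×9 + 2723×12 + 44×30 + 153×7 = 193113 + 32676 + 1320 + 1071 = 228180
ΣP(Q1 2014)Q(Q1 2014) = 17082×9 + 3147×12 + 48×30 + 172×7 = 153738 + 37764 + 1440 + 1204 = 194146
L = 228180 / 194146 × 100 = 117.5301
Paasche component (current-period weights):
ΣP(Q2 2014)Q(Q2 2014) = 21457×10 + 2723×11 + 44×30 + 153×9 = 214570 + 29953 + 1320 + 1377 = 247220
ΣP(Q1 2014)Q(Q2 2014) = 17082×10 + 3147×11 + 48×30 + 172×9 = 170820 + 34617 + 1440 + 1548 = 208425
P = 247220 / 208425 × 100 = 118.6134
Fisher = √(L × P) = √(117.5301 × 118.6134) = 118.0705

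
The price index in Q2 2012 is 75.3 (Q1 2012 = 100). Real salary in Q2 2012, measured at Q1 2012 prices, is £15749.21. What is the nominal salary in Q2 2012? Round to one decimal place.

11859.2

Nominal = Real × (Index/100) = 15749.21 × (75.3/100)
        = 15749.21 × 0.753 = 11859.1551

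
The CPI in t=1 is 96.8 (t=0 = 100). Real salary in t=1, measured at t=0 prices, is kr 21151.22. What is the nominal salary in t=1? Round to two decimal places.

Nominal = Real × (Index/100) = 21151.22 × (96.8/100)
        = 21151.22 × 0.968 = 20474.3810

20474.38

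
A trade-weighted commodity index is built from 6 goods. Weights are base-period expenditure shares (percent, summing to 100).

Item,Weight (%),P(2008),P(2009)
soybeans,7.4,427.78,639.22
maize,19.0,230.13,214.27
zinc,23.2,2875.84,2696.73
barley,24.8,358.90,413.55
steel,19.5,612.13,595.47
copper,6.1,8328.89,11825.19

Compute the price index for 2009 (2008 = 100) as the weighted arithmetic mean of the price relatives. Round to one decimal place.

106.7

soybeans: 7.4 × (639.22/427.78) = 7.4 × 1.494273 = 11.0576
maize: 19.0 × (214.27/230.13) = 19.0 × 0.931082 = 17.6906
zinc: 23.2 × (2696.73/2875.84) = 23.2 × 0.937719 = 21.7551
barley: 24.8 × (413.55/358.90) = 24.8 × 1.152271 = 28.5763
steel: 19.5 × (595.47/612.13) = 19.5 × 0.972784 = 18.9693
copper: 6.1 × (11825.19/8328.89) = 6.1 × 1.419780 = 8.6607
Index = Σ wᵢ·(p₁ᵢ/p₀ᵢ) = 11.0576 + 17.6906 + 21.7551 + 28.5763 + 18.9693 + 8.6607 = 106.7095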